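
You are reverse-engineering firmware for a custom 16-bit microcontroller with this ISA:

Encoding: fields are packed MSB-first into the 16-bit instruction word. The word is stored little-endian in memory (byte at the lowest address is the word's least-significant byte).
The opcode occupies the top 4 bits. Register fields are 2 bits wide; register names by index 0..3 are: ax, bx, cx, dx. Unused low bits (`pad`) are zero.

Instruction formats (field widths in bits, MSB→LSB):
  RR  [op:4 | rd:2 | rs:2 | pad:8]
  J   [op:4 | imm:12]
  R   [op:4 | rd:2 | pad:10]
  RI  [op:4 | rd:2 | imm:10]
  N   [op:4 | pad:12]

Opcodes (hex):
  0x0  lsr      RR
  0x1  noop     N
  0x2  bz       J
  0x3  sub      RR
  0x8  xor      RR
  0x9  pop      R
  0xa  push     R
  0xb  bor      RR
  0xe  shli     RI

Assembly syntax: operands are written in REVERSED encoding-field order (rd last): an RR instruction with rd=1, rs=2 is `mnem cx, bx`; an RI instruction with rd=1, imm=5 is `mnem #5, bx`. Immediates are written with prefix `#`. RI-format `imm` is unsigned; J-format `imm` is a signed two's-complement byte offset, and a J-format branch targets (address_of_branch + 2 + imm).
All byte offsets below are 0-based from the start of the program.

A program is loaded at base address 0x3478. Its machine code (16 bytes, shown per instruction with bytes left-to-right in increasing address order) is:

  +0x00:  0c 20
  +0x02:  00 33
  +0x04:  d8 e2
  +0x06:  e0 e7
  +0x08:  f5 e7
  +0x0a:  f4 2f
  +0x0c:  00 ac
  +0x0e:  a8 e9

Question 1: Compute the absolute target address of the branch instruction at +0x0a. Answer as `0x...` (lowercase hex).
0x3478

[0a] f4 2f → 0x2ff4
  top 4b → 0x2 → bz [J]
  imm: (w>>0)&0xfff=0xff4 (s12→-12) → #-12
  target = base 0x3478 + off 0x0a + 2 + imm -12 = 0x3478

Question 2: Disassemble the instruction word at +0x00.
bz #12

[00] 0c 20 → 0x200c
  opcode bits[15:12]=0x2: bz/J
  imm: (w>>0)&0xfff=0xc → #12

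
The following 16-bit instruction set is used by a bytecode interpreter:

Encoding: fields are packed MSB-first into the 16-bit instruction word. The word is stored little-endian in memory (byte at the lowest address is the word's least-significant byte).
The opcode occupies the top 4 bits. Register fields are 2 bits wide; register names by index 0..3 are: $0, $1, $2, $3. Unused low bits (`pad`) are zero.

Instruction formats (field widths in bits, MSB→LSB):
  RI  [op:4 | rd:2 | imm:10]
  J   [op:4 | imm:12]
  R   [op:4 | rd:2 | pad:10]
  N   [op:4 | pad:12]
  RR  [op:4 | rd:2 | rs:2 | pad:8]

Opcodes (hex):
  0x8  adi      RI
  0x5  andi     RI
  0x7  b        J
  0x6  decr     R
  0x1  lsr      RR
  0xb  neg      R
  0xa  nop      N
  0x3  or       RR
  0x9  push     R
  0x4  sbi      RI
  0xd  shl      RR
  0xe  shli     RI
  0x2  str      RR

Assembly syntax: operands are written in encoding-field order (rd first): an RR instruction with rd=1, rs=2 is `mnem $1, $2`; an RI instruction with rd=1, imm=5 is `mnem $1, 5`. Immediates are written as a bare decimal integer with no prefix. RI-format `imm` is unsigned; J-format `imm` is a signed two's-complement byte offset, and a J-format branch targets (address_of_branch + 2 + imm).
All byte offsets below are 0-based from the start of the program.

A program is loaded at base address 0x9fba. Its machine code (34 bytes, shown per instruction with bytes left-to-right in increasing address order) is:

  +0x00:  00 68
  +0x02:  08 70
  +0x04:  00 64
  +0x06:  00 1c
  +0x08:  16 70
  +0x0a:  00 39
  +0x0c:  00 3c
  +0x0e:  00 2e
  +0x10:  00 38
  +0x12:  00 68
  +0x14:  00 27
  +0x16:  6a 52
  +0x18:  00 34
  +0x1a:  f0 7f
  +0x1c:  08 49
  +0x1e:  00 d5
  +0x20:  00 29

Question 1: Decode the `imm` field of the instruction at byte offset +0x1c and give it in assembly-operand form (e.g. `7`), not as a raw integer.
off 0x1c: read 08 49 as little → 0x4908
  top 4b → 0x4 → sbi [RI]
  [11:10] rd=2 = $2
  [9:0] imm=264 = 264

264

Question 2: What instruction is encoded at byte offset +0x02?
b 8

@+02  little-endian(08 70) = 0x7008
  op=0x7008>>12=0x7 ⇒ b (J)
  [11:0] imm=8 = 8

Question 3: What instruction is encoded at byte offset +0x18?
off 0x18: read 00 34 as little → 0x3400
  top 4b → 0x3 → or [RR]
  rd@[11:10]=0x1 ⇒ $1
  rs@[9:8]=0x0 ⇒ $0

or $1, $0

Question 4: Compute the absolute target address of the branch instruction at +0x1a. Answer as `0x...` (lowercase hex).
0x9fc6

@+1a  little-endian(f0 7f) = 0x7ff0
  op=0x7ff0>>12=0x7 ⇒ b (J)
  imm: (w>>0)&0xfff=0xff0 (s12→-16) → -16
  target = base 0x9fba + off 0x1a + 2 + imm -16 = 0x9fc6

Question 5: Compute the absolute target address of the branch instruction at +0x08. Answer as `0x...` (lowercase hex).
0x9fda

[08] 16 70 → 0x7016
  op=0x7016>>12=0x7 ⇒ b (J)
  imm: (w>>0)&0xfff=0x16 → 22
  target = base 0x9fba + off 0x08 + 2 + imm 22 = 0x9fda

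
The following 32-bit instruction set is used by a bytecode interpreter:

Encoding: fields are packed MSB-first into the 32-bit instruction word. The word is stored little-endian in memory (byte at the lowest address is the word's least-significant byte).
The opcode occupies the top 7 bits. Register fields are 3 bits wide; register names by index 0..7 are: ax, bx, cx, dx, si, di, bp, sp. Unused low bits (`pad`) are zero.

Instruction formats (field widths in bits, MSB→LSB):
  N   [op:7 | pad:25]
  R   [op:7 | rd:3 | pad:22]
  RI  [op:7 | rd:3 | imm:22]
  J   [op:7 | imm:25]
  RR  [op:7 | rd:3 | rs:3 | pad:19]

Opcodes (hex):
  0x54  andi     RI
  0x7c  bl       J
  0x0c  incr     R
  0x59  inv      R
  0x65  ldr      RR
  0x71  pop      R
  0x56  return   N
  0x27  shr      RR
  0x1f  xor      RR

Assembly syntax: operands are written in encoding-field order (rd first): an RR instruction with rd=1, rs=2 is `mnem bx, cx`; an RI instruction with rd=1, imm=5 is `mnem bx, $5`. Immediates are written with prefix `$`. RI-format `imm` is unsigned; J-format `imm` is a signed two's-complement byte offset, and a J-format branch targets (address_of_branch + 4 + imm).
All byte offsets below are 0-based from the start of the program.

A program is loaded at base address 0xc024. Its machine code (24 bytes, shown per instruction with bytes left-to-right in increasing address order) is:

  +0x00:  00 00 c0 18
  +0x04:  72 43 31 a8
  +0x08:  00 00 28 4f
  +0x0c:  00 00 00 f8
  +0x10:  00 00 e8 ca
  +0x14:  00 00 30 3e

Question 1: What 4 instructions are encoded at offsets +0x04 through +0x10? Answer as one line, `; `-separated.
[04] 72 43 31 a8 → 0xa8314372
  op=0xa8314372>>25=0x54 ⇒ andi (RI)
  [24:22] rd=0 = ax
  [21:0] imm=3228530 = $3228530
[08] 00 00 28 4f → 0x4f280000
  op=0x4f280000>>25=0x27 ⇒ shr (RR)
  [24:22] rd=4 = si
  [21:19] rs=5 = di
[0c] 00 00 00 f8 → 0xf8000000
  op=0xf8000000>>25=0x7c ⇒ bl (J)
  [24:0] imm=0 = $0
[10] 00 00 e8 ca → 0xcae80000
  op=0xcae80000>>25=0x65 ⇒ ldr (RR)
  [24:22] rd=3 = dx
  [21:19] rs=5 = di

andi ax, $3228530; shr si, di; bl $0; ldr dx, di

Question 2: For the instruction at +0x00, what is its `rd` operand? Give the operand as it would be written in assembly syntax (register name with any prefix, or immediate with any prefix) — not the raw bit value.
dx

off 0x00: read 00 00 c0 18 as little → 0x18c00000
  opcode bits[31:25]=0xc: incr/R
  rd@[24:22]=0x3 ⇒ dx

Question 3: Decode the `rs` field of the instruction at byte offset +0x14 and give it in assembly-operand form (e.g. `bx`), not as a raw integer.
off 0x14: read 00 00 30 3e as little → 0x3e300000
  top 7b → 0x1f → xor [RR]
  rd: (w>>22)&0x7=0x0 → ax
  rs: (w>>19)&0x7=0x6 → bp

bp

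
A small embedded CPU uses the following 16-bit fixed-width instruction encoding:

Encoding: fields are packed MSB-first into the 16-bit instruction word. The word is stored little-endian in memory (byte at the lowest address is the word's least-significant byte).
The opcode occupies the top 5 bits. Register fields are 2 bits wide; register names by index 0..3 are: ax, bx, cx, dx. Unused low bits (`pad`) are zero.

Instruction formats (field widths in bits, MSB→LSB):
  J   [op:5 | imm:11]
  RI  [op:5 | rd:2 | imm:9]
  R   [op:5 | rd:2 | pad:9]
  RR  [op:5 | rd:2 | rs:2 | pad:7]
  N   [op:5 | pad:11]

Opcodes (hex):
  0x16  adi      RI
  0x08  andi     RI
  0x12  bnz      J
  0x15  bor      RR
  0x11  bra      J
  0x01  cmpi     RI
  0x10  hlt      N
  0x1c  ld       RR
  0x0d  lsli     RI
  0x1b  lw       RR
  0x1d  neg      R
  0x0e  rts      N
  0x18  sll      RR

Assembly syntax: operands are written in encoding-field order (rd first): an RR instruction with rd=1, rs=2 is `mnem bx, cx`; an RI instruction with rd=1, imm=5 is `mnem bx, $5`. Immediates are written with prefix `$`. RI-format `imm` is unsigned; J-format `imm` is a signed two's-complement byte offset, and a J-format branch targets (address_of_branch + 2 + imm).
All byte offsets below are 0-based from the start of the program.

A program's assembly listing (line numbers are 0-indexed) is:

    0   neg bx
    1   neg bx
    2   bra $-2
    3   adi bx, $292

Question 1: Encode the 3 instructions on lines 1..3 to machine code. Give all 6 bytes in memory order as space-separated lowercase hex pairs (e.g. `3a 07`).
00 ea fe 8f 24 b3

line 1 (neg): pack op=0x1d:5|rd=1:2|pad=0:9 = 0xea00; little→ 00 ea
line 2 (bra): pack op=0x11:5|imm=-2:11 = 0x8ffe; little→ fe 8f
line 3 (adi): pack op=0x16:5|rd=1:2|imm=292:9 = 0xb324; little→ 24 b3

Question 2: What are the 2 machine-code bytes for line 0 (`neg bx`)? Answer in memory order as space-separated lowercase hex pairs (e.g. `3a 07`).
00 ea

line 0 (neg): pack op=0x1d:5|rd=1:2|pad=0:9 = 0xea00; little→ 00 ea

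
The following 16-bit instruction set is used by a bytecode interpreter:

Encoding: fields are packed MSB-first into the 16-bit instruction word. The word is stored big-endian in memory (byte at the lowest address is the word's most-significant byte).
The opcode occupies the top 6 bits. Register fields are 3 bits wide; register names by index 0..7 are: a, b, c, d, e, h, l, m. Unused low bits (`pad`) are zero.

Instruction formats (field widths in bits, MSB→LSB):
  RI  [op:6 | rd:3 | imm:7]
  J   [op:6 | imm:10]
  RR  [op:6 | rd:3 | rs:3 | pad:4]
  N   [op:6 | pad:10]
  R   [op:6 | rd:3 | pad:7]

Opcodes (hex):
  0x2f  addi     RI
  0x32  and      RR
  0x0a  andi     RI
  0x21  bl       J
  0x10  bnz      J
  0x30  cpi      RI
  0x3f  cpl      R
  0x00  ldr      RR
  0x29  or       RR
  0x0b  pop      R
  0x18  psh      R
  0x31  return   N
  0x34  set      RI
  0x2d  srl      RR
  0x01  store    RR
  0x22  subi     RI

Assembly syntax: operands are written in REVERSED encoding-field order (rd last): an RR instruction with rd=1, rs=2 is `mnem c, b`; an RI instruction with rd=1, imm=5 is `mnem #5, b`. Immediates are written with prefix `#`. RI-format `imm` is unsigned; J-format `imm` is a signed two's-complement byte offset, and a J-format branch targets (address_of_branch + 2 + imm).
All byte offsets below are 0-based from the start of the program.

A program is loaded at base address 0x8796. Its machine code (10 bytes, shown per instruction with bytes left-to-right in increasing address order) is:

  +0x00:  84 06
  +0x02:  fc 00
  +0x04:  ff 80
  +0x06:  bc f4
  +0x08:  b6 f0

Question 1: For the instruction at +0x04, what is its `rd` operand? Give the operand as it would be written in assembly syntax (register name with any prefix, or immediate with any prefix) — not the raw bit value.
@+04  big-endian(ff 80) = 0xff80
  top 6b → 0x3f → cpl [R]
  rd: (w>>7)&0x7=0x7 → m

m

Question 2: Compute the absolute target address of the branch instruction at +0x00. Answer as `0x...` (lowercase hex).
[00] 84 06 → 0x8406
  opcode bits[15:10]=0x21: bl/J
  [9:0] imm=6 = #6
  target = base 0x8796 + off 0x00 + 2 + imm 6 = 0x879e

0x879e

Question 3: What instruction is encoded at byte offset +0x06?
addi #116, b

off 0x06: read bc f4 as big → 0xbcf4
  op=0xbcf4>>10=0x2f ⇒ addi (RI)
  rd: (w>>7)&0x7=0x1 → b
  imm: (w>>0)&0x7f=0x74 → #116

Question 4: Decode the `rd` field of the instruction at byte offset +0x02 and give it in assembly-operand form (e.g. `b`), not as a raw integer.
a

@+02  big-endian(fc 00) = 0xfc00
  op=0xfc00>>10=0x3f ⇒ cpl (R)
  rd@[9:7]=0x0 ⇒ a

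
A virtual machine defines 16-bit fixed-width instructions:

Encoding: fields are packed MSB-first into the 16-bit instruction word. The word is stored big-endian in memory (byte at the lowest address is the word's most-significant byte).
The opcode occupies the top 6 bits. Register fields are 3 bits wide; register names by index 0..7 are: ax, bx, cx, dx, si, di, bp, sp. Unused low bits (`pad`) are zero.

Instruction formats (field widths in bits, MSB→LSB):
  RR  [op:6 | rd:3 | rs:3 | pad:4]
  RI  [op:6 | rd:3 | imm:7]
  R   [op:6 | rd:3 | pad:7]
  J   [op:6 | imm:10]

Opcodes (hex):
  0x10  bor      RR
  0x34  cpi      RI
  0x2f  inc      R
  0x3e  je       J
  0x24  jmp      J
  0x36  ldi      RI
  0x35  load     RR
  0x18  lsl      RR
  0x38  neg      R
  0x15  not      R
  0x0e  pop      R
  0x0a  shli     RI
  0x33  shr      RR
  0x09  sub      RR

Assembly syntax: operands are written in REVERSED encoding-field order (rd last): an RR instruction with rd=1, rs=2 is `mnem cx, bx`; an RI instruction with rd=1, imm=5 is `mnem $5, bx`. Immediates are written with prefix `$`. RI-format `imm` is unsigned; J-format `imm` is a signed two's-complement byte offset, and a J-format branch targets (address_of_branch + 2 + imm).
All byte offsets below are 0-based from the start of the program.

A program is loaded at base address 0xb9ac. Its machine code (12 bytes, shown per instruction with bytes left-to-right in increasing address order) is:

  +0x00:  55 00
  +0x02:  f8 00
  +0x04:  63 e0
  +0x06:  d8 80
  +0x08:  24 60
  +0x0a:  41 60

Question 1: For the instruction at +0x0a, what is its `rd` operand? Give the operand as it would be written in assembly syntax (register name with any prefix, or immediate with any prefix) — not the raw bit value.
cx

off 0x0a: read 41 60 as big → 0x4160
  opcode bits[15:10]=0x10: bor/RR
  [9:7] rd=2 = cx
  [6:4] rs=6 = bp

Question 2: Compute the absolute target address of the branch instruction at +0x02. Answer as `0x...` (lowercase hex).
0xb9b0

[02] f8 00 → 0xf800
  op=0xf800>>10=0x3e ⇒ je (J)
  [9:0] imm=0 = $0
  target = base 0xb9ac + off 0x02 + 2 + imm 0 = 0xb9b0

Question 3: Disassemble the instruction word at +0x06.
ldi $0, bx

@+06  big-endian(d8 80) = 0xd880
  top 6b → 0x36 → ldi [RI]
  [9:7] rd=1 = bx
  [6:0] imm=0 = $0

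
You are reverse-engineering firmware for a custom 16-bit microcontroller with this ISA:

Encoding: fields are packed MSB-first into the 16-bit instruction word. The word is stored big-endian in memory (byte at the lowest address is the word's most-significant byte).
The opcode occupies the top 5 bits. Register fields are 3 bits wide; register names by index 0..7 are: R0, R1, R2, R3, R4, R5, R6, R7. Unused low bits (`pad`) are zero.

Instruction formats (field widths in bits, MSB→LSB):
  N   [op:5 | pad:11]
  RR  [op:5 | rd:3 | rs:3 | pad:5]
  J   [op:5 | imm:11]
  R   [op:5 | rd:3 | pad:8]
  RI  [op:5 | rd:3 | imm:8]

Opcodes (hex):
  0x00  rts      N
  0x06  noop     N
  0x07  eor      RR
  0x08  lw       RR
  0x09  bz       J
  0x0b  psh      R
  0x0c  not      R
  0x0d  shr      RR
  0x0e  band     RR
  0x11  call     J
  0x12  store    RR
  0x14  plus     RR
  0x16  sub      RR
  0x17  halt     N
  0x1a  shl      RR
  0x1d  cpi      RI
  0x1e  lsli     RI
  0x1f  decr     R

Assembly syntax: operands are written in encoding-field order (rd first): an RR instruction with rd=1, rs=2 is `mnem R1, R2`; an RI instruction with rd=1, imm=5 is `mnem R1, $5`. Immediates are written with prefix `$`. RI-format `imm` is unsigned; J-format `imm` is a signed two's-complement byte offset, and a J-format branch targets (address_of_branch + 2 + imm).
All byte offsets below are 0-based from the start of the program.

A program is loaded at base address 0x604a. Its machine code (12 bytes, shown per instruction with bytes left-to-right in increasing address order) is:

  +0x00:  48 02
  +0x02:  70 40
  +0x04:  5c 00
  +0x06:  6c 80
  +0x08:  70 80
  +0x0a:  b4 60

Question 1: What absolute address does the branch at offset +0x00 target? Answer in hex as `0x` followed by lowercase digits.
0x604e

@+00  big-endian(48 02) = 0x4802
  op=0x4802>>11=0x9 ⇒ bz (J)
  imm@[10:0]=0x2 ⇒ $2
  target = base 0x604a + off 0x00 + 2 + imm 2 = 0x604e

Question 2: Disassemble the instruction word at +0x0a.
sub R4, R3

@+0a  big-endian(b4 60) = 0xb460
  opcode bits[15:11]=0x16: sub/RR
  rd@[10:8]=0x4 ⇒ R4
  rs@[7:5]=0x3 ⇒ R3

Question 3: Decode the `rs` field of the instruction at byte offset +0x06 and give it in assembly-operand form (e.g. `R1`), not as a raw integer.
R4

off 0x06: read 6c 80 as big → 0x6c80
  opcode bits[15:11]=0xd: shr/RR
  rd: (w>>8)&0x7=0x4 → R4
  rs: (w>>5)&0x7=0x4 → R4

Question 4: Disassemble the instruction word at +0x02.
band R0, R2

@+02  big-endian(70 40) = 0x7040
  top 5b → 0xe → band [RR]
  rd@[10:8]=0x0 ⇒ R0
  rs@[7:5]=0x2 ⇒ R2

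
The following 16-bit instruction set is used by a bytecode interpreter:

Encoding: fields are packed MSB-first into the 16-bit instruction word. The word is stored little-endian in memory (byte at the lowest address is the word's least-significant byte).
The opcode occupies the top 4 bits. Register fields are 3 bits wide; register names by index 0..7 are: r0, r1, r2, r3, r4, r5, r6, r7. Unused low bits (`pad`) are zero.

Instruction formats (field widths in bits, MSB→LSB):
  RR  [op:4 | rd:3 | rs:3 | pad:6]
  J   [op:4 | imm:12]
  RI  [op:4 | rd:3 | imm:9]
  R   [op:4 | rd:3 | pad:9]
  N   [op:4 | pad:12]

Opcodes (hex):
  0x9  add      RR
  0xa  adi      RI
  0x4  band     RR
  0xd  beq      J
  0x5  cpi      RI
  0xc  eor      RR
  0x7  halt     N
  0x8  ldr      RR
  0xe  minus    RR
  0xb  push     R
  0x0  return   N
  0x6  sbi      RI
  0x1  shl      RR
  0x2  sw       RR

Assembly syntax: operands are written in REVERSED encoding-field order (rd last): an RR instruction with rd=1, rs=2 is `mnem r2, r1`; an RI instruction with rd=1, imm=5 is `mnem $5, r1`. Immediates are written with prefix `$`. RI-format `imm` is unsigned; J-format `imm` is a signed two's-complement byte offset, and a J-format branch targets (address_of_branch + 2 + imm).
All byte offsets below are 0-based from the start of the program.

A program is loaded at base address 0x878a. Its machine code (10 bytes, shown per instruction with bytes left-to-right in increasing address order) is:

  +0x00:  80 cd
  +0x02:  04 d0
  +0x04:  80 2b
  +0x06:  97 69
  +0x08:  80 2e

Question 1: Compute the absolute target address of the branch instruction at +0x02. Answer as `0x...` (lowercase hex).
0x8792

@+02  little-endian(04 d0) = 0xd004
  opcode bits[15:12]=0xd: beq/J
  [11:0] imm=4 = $4
  target = base 0x878a + off 0x02 + 2 + imm 4 = 0x8792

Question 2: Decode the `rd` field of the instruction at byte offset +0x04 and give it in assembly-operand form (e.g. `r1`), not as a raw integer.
r5

[04] 80 2b → 0x2b80
  top 4b → 0x2 → sw [RR]
  rd@[11:9]=0x5 ⇒ r5
  rs@[8:6]=0x6 ⇒ r6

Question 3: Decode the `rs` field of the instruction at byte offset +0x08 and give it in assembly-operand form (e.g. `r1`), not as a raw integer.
r2

@+08  little-endian(80 2e) = 0x2e80
  top 4b → 0x2 → sw [RR]
  rd@[11:9]=0x7 ⇒ r7
  rs@[8:6]=0x2 ⇒ r2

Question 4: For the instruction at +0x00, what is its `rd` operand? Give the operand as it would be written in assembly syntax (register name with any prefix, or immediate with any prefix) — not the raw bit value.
+0x00: 80 cd ⇒ word 0xcd80 (little)
  top 4b → 0xc → eor [RR]
  rd@[11:9]=0x6 ⇒ r6
  rs@[8:6]=0x6 ⇒ r6

r6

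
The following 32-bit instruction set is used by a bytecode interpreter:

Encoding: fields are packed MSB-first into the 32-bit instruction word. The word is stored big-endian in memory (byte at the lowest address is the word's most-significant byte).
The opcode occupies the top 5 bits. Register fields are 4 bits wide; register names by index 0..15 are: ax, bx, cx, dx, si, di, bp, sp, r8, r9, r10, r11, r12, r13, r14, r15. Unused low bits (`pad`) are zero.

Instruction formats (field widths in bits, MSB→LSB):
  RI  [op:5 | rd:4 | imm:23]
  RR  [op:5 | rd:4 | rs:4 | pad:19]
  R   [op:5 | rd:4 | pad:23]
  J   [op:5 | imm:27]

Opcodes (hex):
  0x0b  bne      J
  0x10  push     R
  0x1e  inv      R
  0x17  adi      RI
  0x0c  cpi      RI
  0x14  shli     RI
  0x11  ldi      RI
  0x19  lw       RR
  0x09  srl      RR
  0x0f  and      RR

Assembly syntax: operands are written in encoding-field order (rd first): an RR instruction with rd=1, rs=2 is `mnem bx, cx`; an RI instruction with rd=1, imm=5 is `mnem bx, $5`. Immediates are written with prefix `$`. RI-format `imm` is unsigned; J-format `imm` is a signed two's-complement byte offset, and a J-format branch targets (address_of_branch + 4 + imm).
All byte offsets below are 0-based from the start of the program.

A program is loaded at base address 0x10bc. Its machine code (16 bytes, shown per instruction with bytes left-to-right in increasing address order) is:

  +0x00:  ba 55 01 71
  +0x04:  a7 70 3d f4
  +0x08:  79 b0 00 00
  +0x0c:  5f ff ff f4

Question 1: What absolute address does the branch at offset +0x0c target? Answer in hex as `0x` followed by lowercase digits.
off 0x0c: read 5f ff ff f4 as big → 0x5ffffff4
  op=0x5ffffff4>>27=0xb ⇒ bne (J)
  [26:0] imm=134217716 (s27→-12) = $-12
  target = base 0x10bc + off 0x0c + 4 + imm -12 = 0x10c0

0x10c0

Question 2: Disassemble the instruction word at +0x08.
and dx, bp

off 0x08: read 79 b0 00 00 as big → 0x79b00000
  op=0x79b00000>>27=0xf ⇒ and (RR)
  rd: (w>>23)&0xf=0x3 → dx
  rs: (w>>19)&0xf=0x6 → bp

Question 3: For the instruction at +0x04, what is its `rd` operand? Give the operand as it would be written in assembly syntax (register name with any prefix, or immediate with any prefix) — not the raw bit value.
r14

@+04  big-endian(a7 70 3d f4) = 0xa7703df4
  op=0xa7703df4>>27=0x14 ⇒ shli (RI)
  rd@[26:23]=0xe ⇒ r14
  imm@[22:0]=0x703df4 ⇒ $7355892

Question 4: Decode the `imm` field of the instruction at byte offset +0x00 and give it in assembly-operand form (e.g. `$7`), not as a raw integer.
[00] ba 55 01 71 → 0xba550171
  top 5b → 0x17 → adi [RI]
  rd: (w>>23)&0xf=0x4 → si
  imm: (w>>0)&0x7fffff=0x550171 → $5570929

$5570929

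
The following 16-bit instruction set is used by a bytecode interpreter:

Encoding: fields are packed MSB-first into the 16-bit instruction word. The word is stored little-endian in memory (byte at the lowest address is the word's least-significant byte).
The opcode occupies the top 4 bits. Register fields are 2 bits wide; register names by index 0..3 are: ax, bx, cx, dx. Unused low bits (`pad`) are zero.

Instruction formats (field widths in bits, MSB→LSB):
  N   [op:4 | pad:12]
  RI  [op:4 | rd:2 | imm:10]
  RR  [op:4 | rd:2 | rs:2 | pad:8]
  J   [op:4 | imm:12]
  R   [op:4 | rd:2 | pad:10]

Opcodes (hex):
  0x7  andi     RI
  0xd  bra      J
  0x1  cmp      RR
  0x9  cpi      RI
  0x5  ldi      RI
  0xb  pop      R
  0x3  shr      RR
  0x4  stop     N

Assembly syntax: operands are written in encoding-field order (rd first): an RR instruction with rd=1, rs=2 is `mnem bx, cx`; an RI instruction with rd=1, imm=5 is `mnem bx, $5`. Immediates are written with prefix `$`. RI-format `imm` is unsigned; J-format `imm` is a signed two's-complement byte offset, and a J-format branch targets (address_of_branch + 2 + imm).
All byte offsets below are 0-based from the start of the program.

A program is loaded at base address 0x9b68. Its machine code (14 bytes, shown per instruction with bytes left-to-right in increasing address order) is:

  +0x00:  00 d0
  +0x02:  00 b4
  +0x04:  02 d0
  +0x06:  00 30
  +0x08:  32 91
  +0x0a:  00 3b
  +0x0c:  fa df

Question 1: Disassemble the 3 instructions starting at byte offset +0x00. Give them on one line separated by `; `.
@+00  little-endian(00 d0) = 0xd000
  op=0xd000>>12=0xd ⇒ bra (J)
  imm: (w>>0)&0xfff=0x0 → $0
@+02  little-endian(00 b4) = 0xb400
  op=0xb400>>12=0xb ⇒ pop (R)
  rd: (w>>10)&0x3=0x1 → bx
@+04  little-endian(02 d0) = 0xd002
  op=0xd002>>12=0xd ⇒ bra (J)
  imm: (w>>0)&0xfff=0x2 → $2

bra $0; pop bx; bra $2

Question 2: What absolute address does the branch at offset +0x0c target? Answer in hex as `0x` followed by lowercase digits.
0x9b70

off 0x0c: read fa df as little → 0xdffa
  op=0xdffa>>12=0xd ⇒ bra (J)
  [11:0] imm=4090 (s12→-6) = $-6
  target = base 0x9b68 + off 0x0c + 2 + imm -6 = 0x9b70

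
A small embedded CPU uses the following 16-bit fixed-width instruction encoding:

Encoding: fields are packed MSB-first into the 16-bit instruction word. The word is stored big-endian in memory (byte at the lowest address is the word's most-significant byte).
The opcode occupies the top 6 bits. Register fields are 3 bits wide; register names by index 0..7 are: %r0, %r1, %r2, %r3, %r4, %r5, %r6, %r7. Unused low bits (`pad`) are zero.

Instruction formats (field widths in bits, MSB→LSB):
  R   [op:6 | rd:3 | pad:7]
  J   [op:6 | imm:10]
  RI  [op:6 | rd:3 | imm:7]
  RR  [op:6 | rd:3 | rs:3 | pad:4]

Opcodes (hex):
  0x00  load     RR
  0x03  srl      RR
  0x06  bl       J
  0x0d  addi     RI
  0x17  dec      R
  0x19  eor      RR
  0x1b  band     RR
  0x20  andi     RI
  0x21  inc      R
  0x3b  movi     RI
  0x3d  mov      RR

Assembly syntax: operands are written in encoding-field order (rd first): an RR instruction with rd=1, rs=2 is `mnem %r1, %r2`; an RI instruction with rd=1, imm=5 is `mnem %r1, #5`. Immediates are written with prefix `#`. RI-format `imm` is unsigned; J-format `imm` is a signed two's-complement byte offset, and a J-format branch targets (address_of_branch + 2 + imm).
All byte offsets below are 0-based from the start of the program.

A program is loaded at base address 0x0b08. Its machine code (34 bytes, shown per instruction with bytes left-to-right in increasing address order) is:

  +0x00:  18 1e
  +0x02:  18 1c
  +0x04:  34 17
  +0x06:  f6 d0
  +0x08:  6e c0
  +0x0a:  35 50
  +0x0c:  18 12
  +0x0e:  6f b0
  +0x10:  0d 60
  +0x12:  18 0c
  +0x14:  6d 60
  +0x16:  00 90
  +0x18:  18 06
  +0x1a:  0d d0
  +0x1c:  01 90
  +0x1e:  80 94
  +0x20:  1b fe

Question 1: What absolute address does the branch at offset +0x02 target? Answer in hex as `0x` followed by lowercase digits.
+0x02: 18 1c ⇒ word 0x181c (big)
  top 6b → 0x6 → bl [J]
  imm@[9:0]=0x1c ⇒ #28
  target = base 0x0b08 + off 0x02 + 2 + imm 28 = 0x0b28

0x0b28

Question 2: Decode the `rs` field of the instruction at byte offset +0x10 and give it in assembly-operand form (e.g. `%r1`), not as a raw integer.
[10] 0d 60 → 0x0d60
  opcode bits[15:10]=0x3: srl/RR
  rd@[9:7]=0x2 ⇒ %r2
  rs@[6:4]=0x6 ⇒ %r6

%r6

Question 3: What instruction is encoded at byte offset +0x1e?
off 0x1e: read 80 94 as big → 0x8094
  op=0x8094>>10=0x20 ⇒ andi (RI)
  rd: (w>>7)&0x7=0x1 → %r1
  imm: (w>>0)&0x7f=0x14 → #20

andi %r1, #20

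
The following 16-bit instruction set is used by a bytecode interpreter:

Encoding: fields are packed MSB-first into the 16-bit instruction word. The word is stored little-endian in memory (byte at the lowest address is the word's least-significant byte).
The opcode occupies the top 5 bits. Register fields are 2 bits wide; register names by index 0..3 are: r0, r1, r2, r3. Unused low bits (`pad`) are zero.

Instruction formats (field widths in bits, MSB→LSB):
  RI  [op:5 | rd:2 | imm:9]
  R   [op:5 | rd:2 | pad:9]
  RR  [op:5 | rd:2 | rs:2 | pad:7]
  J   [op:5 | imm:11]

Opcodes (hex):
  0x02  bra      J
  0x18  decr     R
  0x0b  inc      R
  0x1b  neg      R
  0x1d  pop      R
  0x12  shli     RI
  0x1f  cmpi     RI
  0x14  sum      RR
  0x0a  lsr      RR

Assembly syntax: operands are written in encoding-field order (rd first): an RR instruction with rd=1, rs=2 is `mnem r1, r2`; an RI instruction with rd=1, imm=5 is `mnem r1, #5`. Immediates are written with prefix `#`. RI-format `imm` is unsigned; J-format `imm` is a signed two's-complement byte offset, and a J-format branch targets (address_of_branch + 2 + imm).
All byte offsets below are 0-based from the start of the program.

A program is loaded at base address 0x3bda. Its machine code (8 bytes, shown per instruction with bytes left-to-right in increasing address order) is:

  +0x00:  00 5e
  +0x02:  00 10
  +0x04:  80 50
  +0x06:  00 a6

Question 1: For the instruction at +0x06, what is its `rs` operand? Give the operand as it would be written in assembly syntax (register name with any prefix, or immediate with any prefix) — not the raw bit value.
r0

+0x06: 00 a6 ⇒ word 0xa600 (little)
  top 5b → 0x14 → sum [RR]
  rd: (w>>9)&0x3=0x3 → r3
  rs: (w>>7)&0x3=0x0 → r0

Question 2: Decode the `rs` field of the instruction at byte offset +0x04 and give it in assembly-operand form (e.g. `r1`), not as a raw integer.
+0x04: 80 50 ⇒ word 0x5080 (little)
  op=0x5080>>11=0xa ⇒ lsr (RR)
  rd: (w>>9)&0x3=0x0 → r0
  rs: (w>>7)&0x3=0x1 → r1

r1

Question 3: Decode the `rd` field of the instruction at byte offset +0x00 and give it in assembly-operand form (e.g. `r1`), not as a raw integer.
r3

+0x00: 00 5e ⇒ word 0x5e00 (little)
  op=0x5e00>>11=0xb ⇒ inc (R)
  [10:9] rd=3 = r3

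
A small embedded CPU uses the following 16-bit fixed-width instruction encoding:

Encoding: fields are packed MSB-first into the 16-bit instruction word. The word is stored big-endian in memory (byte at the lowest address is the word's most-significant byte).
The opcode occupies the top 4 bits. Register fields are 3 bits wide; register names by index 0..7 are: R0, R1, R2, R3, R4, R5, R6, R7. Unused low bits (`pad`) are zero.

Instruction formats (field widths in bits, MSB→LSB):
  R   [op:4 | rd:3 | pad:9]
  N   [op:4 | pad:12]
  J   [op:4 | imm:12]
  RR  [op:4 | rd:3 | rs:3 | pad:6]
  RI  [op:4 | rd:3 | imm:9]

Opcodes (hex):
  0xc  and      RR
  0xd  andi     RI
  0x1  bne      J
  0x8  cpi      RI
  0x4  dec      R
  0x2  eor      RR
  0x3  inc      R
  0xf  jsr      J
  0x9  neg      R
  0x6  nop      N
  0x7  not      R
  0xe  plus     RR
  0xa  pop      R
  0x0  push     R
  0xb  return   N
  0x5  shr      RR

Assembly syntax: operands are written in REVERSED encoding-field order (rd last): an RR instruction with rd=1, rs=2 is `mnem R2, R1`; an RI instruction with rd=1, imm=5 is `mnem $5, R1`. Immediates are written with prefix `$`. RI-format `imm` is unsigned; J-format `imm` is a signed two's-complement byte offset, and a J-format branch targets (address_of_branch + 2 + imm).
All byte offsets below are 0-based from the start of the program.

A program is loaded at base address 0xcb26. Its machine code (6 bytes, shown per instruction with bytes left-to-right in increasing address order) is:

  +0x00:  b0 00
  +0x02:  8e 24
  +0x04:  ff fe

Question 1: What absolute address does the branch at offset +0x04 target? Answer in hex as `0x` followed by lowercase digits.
@+04  big-endian(ff fe) = 0xfffe
  op=0xfffe>>12=0xf ⇒ jsr (J)
  imm@[11:0]=0xffe (s12→-2) ⇒ $-2
  target = base 0xcb26 + off 0x04 + 2 + imm -2 = 0xcb2a

0xcb2a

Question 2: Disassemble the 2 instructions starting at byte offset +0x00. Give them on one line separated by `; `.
return; cpi $36, R7

[00] b0 00 → 0xb000
  op=0xb000>>12=0xb ⇒ return (N)
[02] 8e 24 → 0x8e24
  op=0x8e24>>12=0x8 ⇒ cpi (RI)
  [11:9] rd=7 = R7
  [8:0] imm=36 = $36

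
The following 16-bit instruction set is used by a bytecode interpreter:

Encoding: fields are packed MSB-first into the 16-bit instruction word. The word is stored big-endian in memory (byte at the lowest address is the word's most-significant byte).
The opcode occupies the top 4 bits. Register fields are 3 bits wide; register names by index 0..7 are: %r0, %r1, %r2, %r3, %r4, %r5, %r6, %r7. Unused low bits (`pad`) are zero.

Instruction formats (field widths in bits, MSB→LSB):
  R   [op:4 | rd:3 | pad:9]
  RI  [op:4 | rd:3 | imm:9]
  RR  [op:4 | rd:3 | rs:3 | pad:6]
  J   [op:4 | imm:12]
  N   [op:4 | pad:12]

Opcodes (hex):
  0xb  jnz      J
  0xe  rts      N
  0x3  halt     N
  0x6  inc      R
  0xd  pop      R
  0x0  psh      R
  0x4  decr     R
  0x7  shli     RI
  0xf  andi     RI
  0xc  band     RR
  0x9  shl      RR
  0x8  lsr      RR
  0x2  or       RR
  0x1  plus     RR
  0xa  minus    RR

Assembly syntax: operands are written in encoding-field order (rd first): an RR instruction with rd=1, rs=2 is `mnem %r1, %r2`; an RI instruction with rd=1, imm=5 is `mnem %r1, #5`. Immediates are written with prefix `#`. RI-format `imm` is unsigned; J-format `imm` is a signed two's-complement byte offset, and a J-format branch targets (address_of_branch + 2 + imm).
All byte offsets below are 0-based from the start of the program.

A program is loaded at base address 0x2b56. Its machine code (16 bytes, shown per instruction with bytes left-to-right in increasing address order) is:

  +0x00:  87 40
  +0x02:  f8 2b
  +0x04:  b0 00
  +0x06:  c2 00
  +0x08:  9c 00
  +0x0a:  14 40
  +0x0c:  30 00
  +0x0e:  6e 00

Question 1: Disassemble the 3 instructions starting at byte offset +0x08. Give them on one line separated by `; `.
+0x08: 9c 00 ⇒ word 0x9c00 (big)
  opcode bits[15:12]=0x9: shl/RR
  rd: (w>>9)&0x7=0x6 → %r6
  rs: (w>>6)&0x7=0x0 → %r0
+0x0a: 14 40 ⇒ word 0x1440 (big)
  opcode bits[15:12]=0x1: plus/RR
  rd: (w>>9)&0x7=0x2 → %r2
  rs: (w>>6)&0x7=0x1 → %r1
+0x0c: 30 00 ⇒ word 0x3000 (big)
  opcode bits[15:12]=0x3: halt/N

shl %r6, %r0; plus %r2, %r1; halt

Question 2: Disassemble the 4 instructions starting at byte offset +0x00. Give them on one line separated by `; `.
lsr %r3, %r5; andi %r4, #43; jnz #0; band %r1, %r0

+0x00: 87 40 ⇒ word 0x8740 (big)
  op=0x8740>>12=0x8 ⇒ lsr (RR)
  rd@[11:9]=0x3 ⇒ %r3
  rs@[8:6]=0x5 ⇒ %r5
+0x02: f8 2b ⇒ word 0xf82b (big)
  op=0xf82b>>12=0xf ⇒ andi (RI)
  rd@[11:9]=0x4 ⇒ %r4
  imm@[8:0]=0x2b ⇒ #43
+0x04: b0 00 ⇒ word 0xb000 (big)
  op=0xb000>>12=0xb ⇒ jnz (J)
  imm@[11:0]=0x0 ⇒ #0
+0x06: c2 00 ⇒ word 0xc200 (big)
  op=0xc200>>12=0xc ⇒ band (RR)
  rd@[11:9]=0x1 ⇒ %r1
  rs@[8:6]=0x0 ⇒ %r0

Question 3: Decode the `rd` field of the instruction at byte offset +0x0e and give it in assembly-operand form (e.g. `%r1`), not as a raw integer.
off 0x0e: read 6e 00 as big → 0x6e00
  opcode bits[15:12]=0x6: inc/R
  rd@[11:9]=0x7 ⇒ %r7

%r7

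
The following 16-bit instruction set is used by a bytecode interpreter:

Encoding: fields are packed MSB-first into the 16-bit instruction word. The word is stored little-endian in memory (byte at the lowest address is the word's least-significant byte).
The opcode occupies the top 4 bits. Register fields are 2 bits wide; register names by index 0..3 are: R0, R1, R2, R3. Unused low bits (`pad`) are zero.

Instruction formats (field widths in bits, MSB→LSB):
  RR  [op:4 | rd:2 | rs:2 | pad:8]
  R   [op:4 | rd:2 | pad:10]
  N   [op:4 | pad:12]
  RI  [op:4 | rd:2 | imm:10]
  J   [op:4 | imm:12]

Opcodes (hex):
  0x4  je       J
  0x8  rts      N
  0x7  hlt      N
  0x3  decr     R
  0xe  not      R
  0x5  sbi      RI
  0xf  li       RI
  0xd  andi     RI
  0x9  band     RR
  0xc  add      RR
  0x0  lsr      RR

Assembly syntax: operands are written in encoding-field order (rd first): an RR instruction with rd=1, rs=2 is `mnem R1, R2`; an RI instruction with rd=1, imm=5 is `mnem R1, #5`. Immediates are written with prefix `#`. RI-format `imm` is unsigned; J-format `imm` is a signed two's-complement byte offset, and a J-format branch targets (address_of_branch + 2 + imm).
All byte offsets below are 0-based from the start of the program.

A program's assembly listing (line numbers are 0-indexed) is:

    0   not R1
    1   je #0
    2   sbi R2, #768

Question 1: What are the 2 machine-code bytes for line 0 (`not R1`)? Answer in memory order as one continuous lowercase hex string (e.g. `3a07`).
00e4

line 0 (not): pack op=0xe:4|rd=1:2|pad=0:10 = 0xe400; little→ 00 e4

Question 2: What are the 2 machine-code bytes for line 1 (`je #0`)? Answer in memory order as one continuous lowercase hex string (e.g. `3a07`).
0040

line 1 (je): pack op=0x4:4|imm=0:12 = 0x4000; little→ 00 40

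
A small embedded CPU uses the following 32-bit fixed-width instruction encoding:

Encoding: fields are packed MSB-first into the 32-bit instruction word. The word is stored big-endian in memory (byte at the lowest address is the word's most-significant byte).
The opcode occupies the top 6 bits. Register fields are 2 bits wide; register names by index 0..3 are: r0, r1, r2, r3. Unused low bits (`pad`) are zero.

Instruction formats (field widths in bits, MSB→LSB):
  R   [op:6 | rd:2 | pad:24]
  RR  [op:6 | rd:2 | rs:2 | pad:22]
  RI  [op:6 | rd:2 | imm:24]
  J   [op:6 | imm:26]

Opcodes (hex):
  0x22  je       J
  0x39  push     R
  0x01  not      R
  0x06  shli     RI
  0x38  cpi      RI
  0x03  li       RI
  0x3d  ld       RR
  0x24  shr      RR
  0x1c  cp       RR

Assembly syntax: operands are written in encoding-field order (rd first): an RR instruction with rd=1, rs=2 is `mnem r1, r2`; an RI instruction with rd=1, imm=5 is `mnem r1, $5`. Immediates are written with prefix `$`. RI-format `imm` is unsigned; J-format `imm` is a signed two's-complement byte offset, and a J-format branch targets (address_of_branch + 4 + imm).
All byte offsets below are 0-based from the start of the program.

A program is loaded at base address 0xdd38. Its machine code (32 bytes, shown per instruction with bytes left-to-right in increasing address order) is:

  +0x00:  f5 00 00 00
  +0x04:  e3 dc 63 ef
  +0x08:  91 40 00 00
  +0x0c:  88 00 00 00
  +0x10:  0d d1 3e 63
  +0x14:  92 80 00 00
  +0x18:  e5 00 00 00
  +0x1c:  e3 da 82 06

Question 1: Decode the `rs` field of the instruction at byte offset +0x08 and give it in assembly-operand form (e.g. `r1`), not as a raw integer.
[08] 91 40 00 00 → 0x91400000
  opcode bits[31:26]=0x24: shr/RR
  [25:24] rd=1 = r1
  [23:22] rs=1 = r1

r1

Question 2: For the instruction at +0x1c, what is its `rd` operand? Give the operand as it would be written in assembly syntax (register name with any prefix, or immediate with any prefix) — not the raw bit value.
[1c] e3 da 82 06 → 0xe3da8206
  top 6b → 0x38 → cpi [RI]
  rd: (w>>24)&0x3=0x3 → r3
  imm: (w>>0)&0xffffff=0xda8206 → $14320134

r3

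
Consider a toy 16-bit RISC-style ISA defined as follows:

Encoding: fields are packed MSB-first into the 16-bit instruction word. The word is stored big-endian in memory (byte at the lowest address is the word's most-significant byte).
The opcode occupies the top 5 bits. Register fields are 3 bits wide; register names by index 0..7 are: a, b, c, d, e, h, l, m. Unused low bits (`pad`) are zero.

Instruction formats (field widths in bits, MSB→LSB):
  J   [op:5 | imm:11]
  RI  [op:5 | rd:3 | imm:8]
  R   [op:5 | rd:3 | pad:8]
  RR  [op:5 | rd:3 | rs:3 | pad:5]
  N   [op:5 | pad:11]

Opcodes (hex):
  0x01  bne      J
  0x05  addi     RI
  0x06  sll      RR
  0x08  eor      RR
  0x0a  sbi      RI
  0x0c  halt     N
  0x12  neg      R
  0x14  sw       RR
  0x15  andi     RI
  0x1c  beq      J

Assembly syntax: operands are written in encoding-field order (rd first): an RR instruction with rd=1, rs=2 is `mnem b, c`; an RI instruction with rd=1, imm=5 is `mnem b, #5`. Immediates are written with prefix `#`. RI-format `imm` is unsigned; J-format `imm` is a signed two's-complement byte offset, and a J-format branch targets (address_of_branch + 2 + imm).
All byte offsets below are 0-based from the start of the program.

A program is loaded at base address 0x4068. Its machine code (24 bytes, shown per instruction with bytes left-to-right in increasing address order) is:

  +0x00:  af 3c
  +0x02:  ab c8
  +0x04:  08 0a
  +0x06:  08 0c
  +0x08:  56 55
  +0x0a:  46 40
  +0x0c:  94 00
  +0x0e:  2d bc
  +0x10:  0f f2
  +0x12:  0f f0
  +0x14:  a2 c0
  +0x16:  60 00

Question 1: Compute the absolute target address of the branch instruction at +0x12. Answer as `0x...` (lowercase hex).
0x406c

off 0x12: read 0f f0 as big → 0x0ff0
  opcode bits[15:11]=0x1: bne/J
  [10:0] imm=2032 (s11→-16) = #-16
  target = base 0x4068 + off 0x12 + 2 + imm -16 = 0x406c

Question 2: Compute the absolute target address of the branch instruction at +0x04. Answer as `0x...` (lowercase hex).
+0x04: 08 0a ⇒ word 0x080a (big)
  op=0x080a>>11=0x1 ⇒ bne (J)
  imm@[10:0]=0xa ⇒ #10
  target = base 0x4068 + off 0x04 + 2 + imm 10 = 0x4078

0x4078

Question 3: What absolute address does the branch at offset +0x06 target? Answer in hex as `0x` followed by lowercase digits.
0x407c

+0x06: 08 0c ⇒ word 0x080c (big)
  top 5b → 0x1 → bne [J]
  imm: (w>>0)&0x7ff=0xc → #12
  target = base 0x4068 + off 0x06 + 2 + imm 12 = 0x407c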